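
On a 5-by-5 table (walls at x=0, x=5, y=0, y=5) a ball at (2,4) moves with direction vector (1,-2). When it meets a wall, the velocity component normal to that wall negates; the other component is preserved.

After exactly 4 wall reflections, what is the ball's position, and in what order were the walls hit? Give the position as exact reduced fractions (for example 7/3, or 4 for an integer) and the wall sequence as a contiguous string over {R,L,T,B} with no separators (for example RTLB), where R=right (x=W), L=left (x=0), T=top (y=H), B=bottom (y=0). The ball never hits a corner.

Final position: (1,0)
Wall sequence: BRTB

1. t=2 → B at (4,0); v=(1,2)
2. t=1 → R at (5,2); v=(-1,2)
3. t=3/2 → T at (7/2,5); v=(-1,-2)
4. t=5/2 → B at (1,0); v=(-1,2)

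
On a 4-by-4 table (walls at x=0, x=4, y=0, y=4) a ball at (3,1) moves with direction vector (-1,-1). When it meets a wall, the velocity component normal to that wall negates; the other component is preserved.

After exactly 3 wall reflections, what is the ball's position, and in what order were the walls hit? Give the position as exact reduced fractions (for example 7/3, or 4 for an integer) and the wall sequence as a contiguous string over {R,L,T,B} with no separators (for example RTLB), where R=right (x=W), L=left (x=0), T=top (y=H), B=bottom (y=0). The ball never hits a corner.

1. t=1 → B at (2,0); v=(-1,1)
2. t=2 → L at (0,2); v=(1,1)
3. t=2 → T at (2,4); v=(1,-1)

Final position: (2,4)
Wall sequence: BLT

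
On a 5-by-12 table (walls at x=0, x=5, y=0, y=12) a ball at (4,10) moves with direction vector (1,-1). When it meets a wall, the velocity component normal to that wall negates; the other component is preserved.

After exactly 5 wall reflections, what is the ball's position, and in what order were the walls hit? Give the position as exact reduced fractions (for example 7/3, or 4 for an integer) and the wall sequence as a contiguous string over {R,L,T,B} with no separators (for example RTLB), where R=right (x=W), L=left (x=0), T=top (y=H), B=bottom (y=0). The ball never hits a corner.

1. t=1 → R at (5,9); v=(-1,-1)
2. t=5 → L at (0,4); v=(1,-1)
3. t=4 → B at (4,0); v=(1,1)
4. t=1 → R at (5,1); v=(-1,1)
5. t=5 → L at (0,6); v=(1,1)

Final position: (0,6)
Wall sequence: RLBRL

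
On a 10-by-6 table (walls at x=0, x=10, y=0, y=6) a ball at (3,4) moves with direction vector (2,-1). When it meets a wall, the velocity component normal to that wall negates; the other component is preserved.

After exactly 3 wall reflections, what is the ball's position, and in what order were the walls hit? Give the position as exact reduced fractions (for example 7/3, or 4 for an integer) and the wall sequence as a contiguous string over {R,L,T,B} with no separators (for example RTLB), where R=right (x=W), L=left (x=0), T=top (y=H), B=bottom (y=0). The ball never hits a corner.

Final position: (0,9/2)
Wall sequence: RBL

1. t=7/2 → R at (10,1/2); v=(-2,-1)
2. t=1/2 → B at (9,0); v=(-2,1)
3. t=9/2 → L at (0,9/2); v=(2,1)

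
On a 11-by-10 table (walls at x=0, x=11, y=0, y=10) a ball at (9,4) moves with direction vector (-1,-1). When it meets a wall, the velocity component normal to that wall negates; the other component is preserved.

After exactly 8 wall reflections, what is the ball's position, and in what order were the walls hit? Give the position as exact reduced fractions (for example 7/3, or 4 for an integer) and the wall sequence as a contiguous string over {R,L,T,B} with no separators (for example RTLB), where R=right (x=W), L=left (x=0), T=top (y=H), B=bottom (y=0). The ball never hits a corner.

Final position: (11,2)
Wall sequence: BLTRBLTR

1. t=4 → B at (5,0); v=(-1,1)
2. t=5 → L at (0,5); v=(1,1)
3. t=5 → T at (5,10); v=(1,-1)
4. t=6 → R at (11,4); v=(-1,-1)
5. t=4 → B at (7,0); v=(-1,1)
6. t=7 → L at (0,7); v=(1,1)
7. t=3 → T at (3,10); v=(1,-1)
8. t=8 → R at (11,2); v=(-1,-1)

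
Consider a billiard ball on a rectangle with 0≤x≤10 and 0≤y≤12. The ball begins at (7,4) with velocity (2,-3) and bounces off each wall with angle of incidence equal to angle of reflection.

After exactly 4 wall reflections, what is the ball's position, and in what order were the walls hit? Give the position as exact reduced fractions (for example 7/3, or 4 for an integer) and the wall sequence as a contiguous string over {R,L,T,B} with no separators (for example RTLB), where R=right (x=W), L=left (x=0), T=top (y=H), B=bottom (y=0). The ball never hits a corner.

1. t=4/3 → B at (29/3,0); v=(2,3)
2. t=1/6 → R at (10,1/2); v=(-2,3)
3. t=23/6 → T at (7/3,12); v=(-2,-3)
4. t=7/6 → L at (0,17/2); v=(2,-3)

Final position: (0,17/2)
Wall sequence: BRTL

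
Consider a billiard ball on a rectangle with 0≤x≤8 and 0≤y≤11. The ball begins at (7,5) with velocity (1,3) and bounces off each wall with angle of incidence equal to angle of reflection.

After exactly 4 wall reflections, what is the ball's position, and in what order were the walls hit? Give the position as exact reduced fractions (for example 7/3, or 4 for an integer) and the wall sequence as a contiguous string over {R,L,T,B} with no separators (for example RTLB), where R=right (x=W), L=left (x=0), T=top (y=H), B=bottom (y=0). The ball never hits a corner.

Final position: (0,10)
Wall sequence: RTBL

1. t=1 → R at (8,8); v=(-1,3)
2. t=1 → T at (7,11); v=(-1,-3)
3. t=11/3 → B at (10/3,0); v=(-1,3)
4. t=10/3 → L at (0,10); v=(1,3)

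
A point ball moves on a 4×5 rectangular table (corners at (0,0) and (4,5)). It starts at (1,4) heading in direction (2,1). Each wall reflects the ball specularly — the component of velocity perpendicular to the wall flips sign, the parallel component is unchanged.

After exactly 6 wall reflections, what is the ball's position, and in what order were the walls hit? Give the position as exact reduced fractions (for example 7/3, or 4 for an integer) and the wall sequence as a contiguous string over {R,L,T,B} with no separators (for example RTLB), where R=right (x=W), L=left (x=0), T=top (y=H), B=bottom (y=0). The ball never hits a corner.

1. t=1 → T at (3,5); v=(2,-1)
2. t=1/2 → R at (4,9/2); v=(-2,-1)
3. t=2 → L at (0,5/2); v=(2,-1)
4. t=2 → R at (4,1/2); v=(-2,-1)
5. t=1/2 → B at (3,0); v=(-2,1)
6. t=3/2 → L at (0,3/2); v=(2,1)

Final position: (0,3/2)
Wall sequence: TRLRBL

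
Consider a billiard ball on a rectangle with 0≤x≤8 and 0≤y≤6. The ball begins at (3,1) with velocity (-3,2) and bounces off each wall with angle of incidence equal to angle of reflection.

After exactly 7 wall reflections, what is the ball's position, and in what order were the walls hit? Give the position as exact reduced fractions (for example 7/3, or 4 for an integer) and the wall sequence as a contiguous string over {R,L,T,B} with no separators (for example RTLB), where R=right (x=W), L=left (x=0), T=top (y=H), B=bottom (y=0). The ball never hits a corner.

Final position: (8,5)
Wall sequence: LTRBLTR

1. t=1 → L at (0,3); v=(3,2)
2. t=3/2 → T at (9/2,6); v=(3,-2)
3. t=7/6 → R at (8,11/3); v=(-3,-2)
4. t=11/6 → B at (5/2,0); v=(-3,2)
5. t=5/6 → L at (0,5/3); v=(3,2)
6. t=13/6 → T at (13/2,6); v=(3,-2)
7. t=1/2 → R at (8,5); v=(-3,-2)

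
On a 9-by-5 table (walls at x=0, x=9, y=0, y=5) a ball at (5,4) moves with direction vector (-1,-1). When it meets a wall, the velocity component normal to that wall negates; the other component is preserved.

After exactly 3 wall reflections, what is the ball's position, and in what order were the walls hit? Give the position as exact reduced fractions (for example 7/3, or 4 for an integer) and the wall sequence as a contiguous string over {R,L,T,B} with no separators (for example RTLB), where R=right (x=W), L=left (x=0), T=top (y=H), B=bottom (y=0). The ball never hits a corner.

1. t=4 → B at (1,0); v=(-1,1)
2. t=1 → L at (0,1); v=(1,1)
3. t=4 → T at (4,5); v=(1,-1)

Final position: (4,5)
Wall sequence: BLT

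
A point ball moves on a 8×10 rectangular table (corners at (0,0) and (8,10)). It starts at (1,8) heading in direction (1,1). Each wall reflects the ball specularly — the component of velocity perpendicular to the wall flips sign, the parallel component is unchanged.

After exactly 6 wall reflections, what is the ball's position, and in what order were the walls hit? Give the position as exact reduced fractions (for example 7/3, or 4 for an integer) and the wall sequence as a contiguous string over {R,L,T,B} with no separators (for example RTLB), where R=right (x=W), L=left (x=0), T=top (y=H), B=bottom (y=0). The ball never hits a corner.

Final position: (8,9)
Wall sequence: TRBLTR

1. t=2 → T at (3,10); v=(1,-1)
2. t=5 → R at (8,5); v=(-1,-1)
3. t=5 → B at (3,0); v=(-1,1)
4. t=3 → L at (0,3); v=(1,1)
5. t=7 → T at (7,10); v=(1,-1)
6. t=1 → R at (8,9); v=(-1,-1)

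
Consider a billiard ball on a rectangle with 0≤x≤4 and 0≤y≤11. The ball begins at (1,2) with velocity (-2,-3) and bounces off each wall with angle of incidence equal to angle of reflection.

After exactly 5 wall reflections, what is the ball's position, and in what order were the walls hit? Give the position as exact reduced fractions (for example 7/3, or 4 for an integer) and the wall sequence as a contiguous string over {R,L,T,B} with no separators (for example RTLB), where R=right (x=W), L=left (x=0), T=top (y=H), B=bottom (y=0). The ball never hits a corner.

Final position: (0,21/2)
Wall sequence: LBRTL

1. t=1/2 → L at (0,1/2); v=(2,-3)
2. t=1/6 → B at (1/3,0); v=(2,3)
3. t=11/6 → R at (4,11/2); v=(-2,3)
4. t=11/6 → T at (1/3,11); v=(-2,-3)
5. t=1/6 → L at (0,21/2); v=(2,-3)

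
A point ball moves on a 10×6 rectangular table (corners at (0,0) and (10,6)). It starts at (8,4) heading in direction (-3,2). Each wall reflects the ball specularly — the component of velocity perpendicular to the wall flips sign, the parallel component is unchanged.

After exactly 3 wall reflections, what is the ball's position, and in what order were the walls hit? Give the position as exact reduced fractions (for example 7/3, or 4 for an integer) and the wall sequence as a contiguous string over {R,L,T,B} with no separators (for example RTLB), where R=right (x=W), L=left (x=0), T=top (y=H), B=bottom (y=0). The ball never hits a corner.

1. t=1 → T at (5,6); v=(-3,-2)
2. t=5/3 → L at (0,8/3); v=(3,-2)
3. t=4/3 → B at (4,0); v=(3,2)

Final position: (4,0)
Wall sequence: TLB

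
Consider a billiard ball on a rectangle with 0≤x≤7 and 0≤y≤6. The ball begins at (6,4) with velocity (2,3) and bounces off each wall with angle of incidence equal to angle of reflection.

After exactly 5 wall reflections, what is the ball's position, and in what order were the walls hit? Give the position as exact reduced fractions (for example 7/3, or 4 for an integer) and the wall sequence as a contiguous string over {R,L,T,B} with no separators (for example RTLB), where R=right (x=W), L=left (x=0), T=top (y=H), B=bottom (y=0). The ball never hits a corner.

1. t=1/2 → R at (7,11/2); v=(-2,3)
2. t=1/6 → T at (20/3,6); v=(-2,-3)
3. t=2 → B at (8/3,0); v=(-2,3)
4. t=4/3 → L at (0,4); v=(2,3)
5. t=2/3 → T at (4/3,6); v=(2,-3)

Final position: (4/3,6)
Wall sequence: RTBLT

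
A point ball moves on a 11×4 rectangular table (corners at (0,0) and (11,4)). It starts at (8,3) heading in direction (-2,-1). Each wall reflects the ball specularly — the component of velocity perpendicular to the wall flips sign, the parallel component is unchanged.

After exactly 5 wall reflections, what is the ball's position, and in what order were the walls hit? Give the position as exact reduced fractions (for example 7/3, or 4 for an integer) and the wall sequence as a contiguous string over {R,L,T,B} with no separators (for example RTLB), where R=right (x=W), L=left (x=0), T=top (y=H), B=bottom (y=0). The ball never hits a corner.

Final position: (8,0)
Wall sequence: BLTRB

1. t=3 → B at (2,0); v=(-2,1)
2. t=1 → L at (0,1); v=(2,1)
3. t=3 → T at (6,4); v=(2,-1)
4. t=5/2 → R at (11,3/2); v=(-2,-1)
5. t=3/2 → B at (8,0); v=(-2,1)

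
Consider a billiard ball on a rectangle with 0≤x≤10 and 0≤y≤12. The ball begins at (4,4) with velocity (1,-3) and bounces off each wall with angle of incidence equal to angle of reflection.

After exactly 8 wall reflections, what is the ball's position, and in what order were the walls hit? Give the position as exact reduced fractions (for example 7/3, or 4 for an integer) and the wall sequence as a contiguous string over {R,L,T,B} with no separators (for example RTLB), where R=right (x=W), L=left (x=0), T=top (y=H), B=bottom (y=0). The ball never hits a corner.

1. t=4/3 → B at (16/3,0); v=(1,3)
2. t=4 → T at (28/3,12); v=(1,-3)
3. t=2/3 → R at (10,10); v=(-1,-3)
4. t=10/3 → B at (20/3,0); v=(-1,3)
5. t=4 → T at (8/3,12); v=(-1,-3)
6. t=8/3 → L at (0,4); v=(1,-3)
7. t=4/3 → B at (4/3,0); v=(1,3)
8. t=4 → T at (16/3,12); v=(1,-3)

Final position: (16/3,12)
Wall sequence: BTRBTLBT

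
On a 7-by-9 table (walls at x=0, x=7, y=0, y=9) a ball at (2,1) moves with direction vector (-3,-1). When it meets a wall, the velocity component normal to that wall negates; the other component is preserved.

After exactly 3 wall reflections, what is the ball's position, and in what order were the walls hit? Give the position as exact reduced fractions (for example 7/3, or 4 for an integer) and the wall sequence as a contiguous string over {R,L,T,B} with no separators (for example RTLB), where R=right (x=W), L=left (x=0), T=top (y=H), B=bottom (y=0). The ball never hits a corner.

Final position: (7,2)
Wall sequence: LBR

1. t=2/3 → L at (0,1/3); v=(3,-1)
2. t=1/3 → B at (1,0); v=(3,1)
3. t=2 → R at (7,2); v=(-3,1)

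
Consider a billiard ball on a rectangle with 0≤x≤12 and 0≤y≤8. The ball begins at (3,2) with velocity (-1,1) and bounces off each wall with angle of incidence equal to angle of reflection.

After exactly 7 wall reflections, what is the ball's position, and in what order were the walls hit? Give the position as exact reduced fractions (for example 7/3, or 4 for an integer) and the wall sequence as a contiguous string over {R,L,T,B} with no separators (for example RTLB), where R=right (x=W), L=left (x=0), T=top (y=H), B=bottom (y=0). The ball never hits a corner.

Final position: (3,0)
Wall sequence: LTBRTLB

1. t=3 → L at (0,5); v=(1,1)
2. t=3 → T at (3,8); v=(1,-1)
3. t=8 → B at (11,0); v=(1,1)
4. t=1 → R at (12,1); v=(-1,1)
5. t=7 → T at (5,8); v=(-1,-1)
6. t=5 → L at (0,3); v=(1,-1)
7. t=3 → B at (3,0); v=(1,1)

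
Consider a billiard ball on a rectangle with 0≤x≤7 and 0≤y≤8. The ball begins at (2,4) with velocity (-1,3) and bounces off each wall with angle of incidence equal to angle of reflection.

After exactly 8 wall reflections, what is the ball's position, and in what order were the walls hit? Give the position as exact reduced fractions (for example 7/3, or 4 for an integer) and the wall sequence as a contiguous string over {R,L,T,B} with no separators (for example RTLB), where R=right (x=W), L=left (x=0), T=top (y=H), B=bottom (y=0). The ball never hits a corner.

Final position: (4/3,0)
Wall sequence: TLBTRBTB

1. t=4/3 → T at (2/3,8); v=(-1,-3)
2. t=2/3 → L at (0,6); v=(1,-3)
3. t=2 → B at (2,0); v=(1,3)
4. t=8/3 → T at (14/3,8); v=(1,-3)
5. t=7/3 → R at (7,1); v=(-1,-3)
6. t=1/3 → B at (20/3,0); v=(-1,3)
7. t=8/3 → T at (4,8); v=(-1,-3)
8. t=8/3 → B at (4/3,0); v=(-1,3)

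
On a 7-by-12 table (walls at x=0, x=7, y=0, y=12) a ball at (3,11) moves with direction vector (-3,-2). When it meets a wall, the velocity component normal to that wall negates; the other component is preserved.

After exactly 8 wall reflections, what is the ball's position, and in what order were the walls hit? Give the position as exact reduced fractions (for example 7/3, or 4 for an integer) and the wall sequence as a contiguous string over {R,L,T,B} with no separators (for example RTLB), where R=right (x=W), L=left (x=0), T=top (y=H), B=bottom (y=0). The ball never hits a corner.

Final position: (7,29/3)
Wall sequence: LRBLRLTR

1. t=1 → L at (0,9); v=(3,-2)
2. t=7/3 → R at (7,13/3); v=(-3,-2)
3. t=13/6 → B at (1/2,0); v=(-3,2)
4. t=1/6 → L at (0,1/3); v=(3,2)
5. t=7/3 → R at (7,5); v=(-3,2)
6. t=7/3 → L at (0,29/3); v=(3,2)
7. t=7/6 → T at (7/2,12); v=(3,-2)
8. t=7/6 → R at (7,29/3); v=(-3,-2)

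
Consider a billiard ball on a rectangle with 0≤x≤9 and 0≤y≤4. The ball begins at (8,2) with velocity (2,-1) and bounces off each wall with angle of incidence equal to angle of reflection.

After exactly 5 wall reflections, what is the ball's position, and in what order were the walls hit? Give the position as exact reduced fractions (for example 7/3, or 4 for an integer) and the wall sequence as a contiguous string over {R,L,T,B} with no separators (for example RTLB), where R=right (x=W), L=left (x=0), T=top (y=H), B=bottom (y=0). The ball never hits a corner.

Final position: (9,1/2)
Wall sequence: RBLTR

1. t=1/2 → R at (9,3/2); v=(-2,-1)
2. t=3/2 → B at (6,0); v=(-2,1)
3. t=3 → L at (0,3); v=(2,1)
4. t=1 → T at (2,4); v=(2,-1)
5. t=7/2 → R at (9,1/2); v=(-2,-1)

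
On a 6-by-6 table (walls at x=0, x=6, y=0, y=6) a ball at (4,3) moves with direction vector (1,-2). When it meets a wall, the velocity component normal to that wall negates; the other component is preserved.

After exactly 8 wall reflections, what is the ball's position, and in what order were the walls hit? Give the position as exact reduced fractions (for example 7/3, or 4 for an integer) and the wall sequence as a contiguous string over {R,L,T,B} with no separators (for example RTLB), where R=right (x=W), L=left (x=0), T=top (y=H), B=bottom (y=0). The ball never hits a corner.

Final position: (6,1)
Wall sequence: BRTBLTBR

1. t=3/2 → B at (11/2,0); v=(1,2)
2. t=1/2 → R at (6,1); v=(-1,2)
3. t=5/2 → T at (7/2,6); v=(-1,-2)
4. t=3 → B at (1/2,0); v=(-1,2)
5. t=1/2 → L at (0,1); v=(1,2)
6. t=5/2 → T at (5/2,6); v=(1,-2)
7. t=3 → B at (11/2,0); v=(1,2)
8. t=1/2 → R at (6,1); v=(-1,2)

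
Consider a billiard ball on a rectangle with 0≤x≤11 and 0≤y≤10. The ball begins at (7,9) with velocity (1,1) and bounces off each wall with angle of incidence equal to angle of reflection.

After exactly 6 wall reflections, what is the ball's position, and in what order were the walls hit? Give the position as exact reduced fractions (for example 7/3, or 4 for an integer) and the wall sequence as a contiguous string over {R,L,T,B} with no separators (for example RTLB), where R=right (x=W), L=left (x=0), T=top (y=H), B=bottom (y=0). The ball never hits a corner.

1. t=1 → T at (8,10); v=(1,-1)
2. t=3 → R at (11,7); v=(-1,-1)
3. t=7 → B at (4,0); v=(-1,1)
4. t=4 → L at (0,4); v=(1,1)
5. t=6 → T at (6,10); v=(1,-1)
6. t=5 → R at (11,5); v=(-1,-1)

Final position: (11,5)
Wall sequence: TRBLTR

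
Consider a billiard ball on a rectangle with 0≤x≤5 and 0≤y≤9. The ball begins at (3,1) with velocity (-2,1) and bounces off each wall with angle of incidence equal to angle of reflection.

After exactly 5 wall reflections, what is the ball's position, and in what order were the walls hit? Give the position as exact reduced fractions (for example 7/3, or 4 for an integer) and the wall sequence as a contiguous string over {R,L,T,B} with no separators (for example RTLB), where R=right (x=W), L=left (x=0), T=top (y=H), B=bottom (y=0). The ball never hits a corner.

1. t=3/2 → L at (0,5/2); v=(2,1)
2. t=5/2 → R at (5,5); v=(-2,1)
3. t=5/2 → L at (0,15/2); v=(2,1)
4. t=3/2 → T at (3,9); v=(2,-1)
5. t=1 → R at (5,8); v=(-2,-1)

Final position: (5,8)
Wall sequence: LRLTR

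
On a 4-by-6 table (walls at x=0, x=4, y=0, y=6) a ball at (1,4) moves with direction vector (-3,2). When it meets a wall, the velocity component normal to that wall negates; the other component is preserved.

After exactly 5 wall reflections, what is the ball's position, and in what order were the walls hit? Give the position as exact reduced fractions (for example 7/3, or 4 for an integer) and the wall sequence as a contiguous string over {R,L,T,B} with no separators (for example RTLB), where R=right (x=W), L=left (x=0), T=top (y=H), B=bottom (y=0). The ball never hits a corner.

Final position: (3,0)
Wall sequence: LTRLB

1. t=1/3 → L at (0,14/3); v=(3,2)
2. t=2/3 → T at (2,6); v=(3,-2)
3. t=2/3 → R at (4,14/3); v=(-3,-2)
4. t=4/3 → L at (0,2); v=(3,-2)
5. t=1 → B at (3,0); v=(3,2)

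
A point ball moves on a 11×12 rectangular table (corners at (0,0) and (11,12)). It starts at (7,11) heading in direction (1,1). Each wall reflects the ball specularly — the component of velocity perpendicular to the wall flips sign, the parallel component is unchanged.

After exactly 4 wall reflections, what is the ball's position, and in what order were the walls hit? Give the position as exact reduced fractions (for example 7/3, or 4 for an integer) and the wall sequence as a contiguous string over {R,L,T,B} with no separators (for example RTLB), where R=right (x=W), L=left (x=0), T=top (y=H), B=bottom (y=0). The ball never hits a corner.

1. t=1 → T at (8,12); v=(1,-1)
2. t=3 → R at (11,9); v=(-1,-1)
3. t=9 → B at (2,0); v=(-1,1)
4. t=2 → L at (0,2); v=(1,1)

Final position: (0,2)
Wall sequence: TRBL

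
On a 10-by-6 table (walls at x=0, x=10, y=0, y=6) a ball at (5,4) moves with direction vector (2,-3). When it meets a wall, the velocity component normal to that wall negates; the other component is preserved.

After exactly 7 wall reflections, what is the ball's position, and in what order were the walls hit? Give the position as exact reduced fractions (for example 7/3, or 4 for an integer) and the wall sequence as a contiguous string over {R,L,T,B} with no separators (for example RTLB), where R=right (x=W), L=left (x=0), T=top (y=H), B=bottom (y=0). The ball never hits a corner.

Final position: (11/3,0)
Wall sequence: BRTBTLB

1. t=4/3 → B at (23/3,0); v=(2,3)
2. t=7/6 → R at (10,7/2); v=(-2,3)
3. t=5/6 → T at (25/3,6); v=(-2,-3)
4. t=2 → B at (13/3,0); v=(-2,3)
5. t=2 → T at (1/3,6); v=(-2,-3)
6. t=1/6 → L at (0,11/2); v=(2,-3)
7. t=11/6 → B at (11/3,0); v=(2,3)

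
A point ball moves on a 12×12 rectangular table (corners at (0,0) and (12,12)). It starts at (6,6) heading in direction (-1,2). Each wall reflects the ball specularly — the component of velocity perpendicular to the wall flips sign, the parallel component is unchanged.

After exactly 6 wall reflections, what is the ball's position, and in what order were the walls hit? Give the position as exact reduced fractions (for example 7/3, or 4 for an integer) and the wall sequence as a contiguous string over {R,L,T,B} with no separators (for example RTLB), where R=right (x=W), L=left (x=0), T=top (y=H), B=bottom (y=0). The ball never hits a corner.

1. t=3 → T at (3,12); v=(-1,-2)
2. t=3 → L at (0,6); v=(1,-2)
3. t=3 → B at (3,0); v=(1,2)
4. t=6 → T at (9,12); v=(1,-2)
5. t=3 → R at (12,6); v=(-1,-2)
6. t=3 → B at (9,0); v=(-1,2)

Final position: (9,0)
Wall sequence: TLBTRB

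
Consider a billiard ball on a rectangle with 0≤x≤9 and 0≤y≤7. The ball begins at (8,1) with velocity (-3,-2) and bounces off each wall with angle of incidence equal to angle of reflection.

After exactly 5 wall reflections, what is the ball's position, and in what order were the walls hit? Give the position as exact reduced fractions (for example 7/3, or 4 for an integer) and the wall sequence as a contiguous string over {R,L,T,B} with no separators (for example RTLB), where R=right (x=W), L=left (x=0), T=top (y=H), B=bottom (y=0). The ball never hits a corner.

Final position: (7/2,0)
Wall sequence: BLTRB

1. t=1/2 → B at (13/2,0); v=(-3,2)
2. t=13/6 → L at (0,13/3); v=(3,2)
3. t=4/3 → T at (4,7); v=(3,-2)
4. t=5/3 → R at (9,11/3); v=(-3,-2)
5. t=11/6 → B at (7/2,0); v=(-3,2)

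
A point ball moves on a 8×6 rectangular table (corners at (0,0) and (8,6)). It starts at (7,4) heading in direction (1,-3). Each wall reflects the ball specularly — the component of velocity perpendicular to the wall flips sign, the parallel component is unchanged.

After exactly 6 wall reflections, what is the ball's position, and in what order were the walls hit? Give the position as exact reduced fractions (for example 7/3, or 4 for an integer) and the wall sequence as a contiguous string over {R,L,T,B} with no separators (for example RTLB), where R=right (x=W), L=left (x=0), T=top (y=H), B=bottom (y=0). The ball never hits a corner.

1. t=1 → R at (8,1); v=(-1,-3)
2. t=1/3 → B at (23/3,0); v=(-1,3)
3. t=2 → T at (17/3,6); v=(-1,-3)
4. t=2 → B at (11/3,0); v=(-1,3)
5. t=2 → T at (5/3,6); v=(-1,-3)
6. t=5/3 → L at (0,1); v=(1,-3)

Final position: (0,1)
Wall sequence: RBTBTL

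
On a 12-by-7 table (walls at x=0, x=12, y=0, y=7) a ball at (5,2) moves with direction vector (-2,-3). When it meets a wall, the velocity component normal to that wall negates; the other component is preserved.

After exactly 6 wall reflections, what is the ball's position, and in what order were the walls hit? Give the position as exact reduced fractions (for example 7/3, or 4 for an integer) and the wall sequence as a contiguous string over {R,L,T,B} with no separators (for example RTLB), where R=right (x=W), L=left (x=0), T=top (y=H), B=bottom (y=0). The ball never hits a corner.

Final position: (12,9/2)
Wall sequence: BLTBTR

1. t=2/3 → B at (11/3,0); v=(-2,3)
2. t=11/6 → L at (0,11/2); v=(2,3)
3. t=1/2 → T at (1,7); v=(2,-3)
4. t=7/3 → B at (17/3,0); v=(2,3)
5. t=7/3 → T at (31/3,7); v=(2,-3)
6. t=5/6 → R at (12,9/2); v=(-2,-3)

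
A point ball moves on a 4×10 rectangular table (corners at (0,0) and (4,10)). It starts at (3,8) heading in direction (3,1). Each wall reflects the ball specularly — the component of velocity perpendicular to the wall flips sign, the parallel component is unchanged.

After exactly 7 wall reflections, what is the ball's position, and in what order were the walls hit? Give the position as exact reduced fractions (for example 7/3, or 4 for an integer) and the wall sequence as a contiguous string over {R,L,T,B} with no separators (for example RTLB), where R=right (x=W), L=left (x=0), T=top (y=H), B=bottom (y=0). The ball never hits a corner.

Final position: (0,5)
Wall sequence: RLTRLRL

1. t=1/3 → R at (4,25/3); v=(-3,1)
2. t=4/3 → L at (0,29/3); v=(3,1)
3. t=1/3 → T at (1,10); v=(3,-1)
4. t=1 → R at (4,9); v=(-3,-1)
5. t=4/3 → L at (0,23/3); v=(3,-1)
6. t=4/3 → R at (4,19/3); v=(-3,-1)
7. t=4/3 → L at (0,5); v=(3,-1)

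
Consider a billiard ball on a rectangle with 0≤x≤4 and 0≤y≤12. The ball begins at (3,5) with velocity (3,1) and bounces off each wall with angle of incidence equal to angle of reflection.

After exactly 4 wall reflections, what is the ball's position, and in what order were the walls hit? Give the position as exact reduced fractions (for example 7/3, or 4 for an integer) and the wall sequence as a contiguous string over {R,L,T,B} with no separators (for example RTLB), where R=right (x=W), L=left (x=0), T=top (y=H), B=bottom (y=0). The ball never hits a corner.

Final position: (0,28/3)
Wall sequence: RLRL

1. t=1/3 → R at (4,16/3); v=(-3,1)
2. t=4/3 → L at (0,20/3); v=(3,1)
3. t=4/3 → R at (4,8); v=(-3,1)
4. t=4/3 → L at (0,28/3); v=(3,1)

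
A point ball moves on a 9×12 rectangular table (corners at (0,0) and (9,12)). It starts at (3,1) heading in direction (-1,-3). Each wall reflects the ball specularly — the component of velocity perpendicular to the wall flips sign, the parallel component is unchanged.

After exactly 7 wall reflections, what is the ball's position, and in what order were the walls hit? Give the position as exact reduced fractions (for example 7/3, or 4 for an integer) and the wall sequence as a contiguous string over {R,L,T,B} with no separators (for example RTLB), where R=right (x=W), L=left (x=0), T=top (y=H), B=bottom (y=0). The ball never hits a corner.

Final position: (14/3,0)
Wall sequence: BLTBRTB

1. t=1/3 → B at (8/3,0); v=(-1,3)
2. t=8/3 → L at (0,8); v=(1,3)
3. t=4/3 → T at (4/3,12); v=(1,-3)
4. t=4 → B at (16/3,0); v=(1,3)
5. t=11/3 → R at (9,11); v=(-1,3)
6. t=1/3 → T at (26/3,12); v=(-1,-3)
7. t=4 → B at (14/3,0); v=(-1,3)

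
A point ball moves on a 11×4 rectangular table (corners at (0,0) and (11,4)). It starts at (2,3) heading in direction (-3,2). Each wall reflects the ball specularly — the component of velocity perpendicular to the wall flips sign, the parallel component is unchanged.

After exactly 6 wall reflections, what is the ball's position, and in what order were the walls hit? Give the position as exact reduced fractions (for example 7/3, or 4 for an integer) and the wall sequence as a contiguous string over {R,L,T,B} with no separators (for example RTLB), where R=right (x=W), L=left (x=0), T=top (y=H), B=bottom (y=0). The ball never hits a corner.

1. t=1/2 → T at (1/2,4); v=(-3,-2)
2. t=1/6 → L at (0,11/3); v=(3,-2)
3. t=11/6 → B at (11/2,0); v=(3,2)
4. t=11/6 → R at (11,11/3); v=(-3,2)
5. t=1/6 → T at (21/2,4); v=(-3,-2)
6. t=2 → B at (9/2,0); v=(-3,2)

Final position: (9/2,0)
Wall sequence: TLBRTB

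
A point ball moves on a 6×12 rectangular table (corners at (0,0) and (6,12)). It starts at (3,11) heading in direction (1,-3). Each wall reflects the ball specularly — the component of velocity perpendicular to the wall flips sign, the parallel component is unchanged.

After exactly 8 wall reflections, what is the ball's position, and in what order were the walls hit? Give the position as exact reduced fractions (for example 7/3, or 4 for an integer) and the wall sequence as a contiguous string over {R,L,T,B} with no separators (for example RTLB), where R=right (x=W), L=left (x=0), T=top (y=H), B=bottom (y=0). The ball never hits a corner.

1. t=3 → R at (6,2); v=(-1,-3)
2. t=2/3 → B at (16/3,0); v=(-1,3)
3. t=4 → T at (4/3,12); v=(-1,-3)
4. t=4/3 → L at (0,8); v=(1,-3)
5. t=8/3 → B at (8/3,0); v=(1,3)
6. t=10/3 → R at (6,10); v=(-1,3)
7. t=2/3 → T at (16/3,12); v=(-1,-3)
8. t=4 → B at (4/3,0); v=(-1,3)

Final position: (4/3,0)
Wall sequence: RBTLBRTB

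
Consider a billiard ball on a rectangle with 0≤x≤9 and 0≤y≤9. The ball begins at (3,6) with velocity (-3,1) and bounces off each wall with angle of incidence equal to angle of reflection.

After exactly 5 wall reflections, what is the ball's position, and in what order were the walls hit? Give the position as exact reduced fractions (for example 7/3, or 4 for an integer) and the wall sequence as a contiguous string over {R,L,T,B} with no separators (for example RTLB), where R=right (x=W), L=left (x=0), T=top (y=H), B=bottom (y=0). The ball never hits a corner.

Final position: (9,2)
Wall sequence: LTRLR

1. t=1 → L at (0,7); v=(3,1)
2. t=2 → T at (6,9); v=(3,-1)
3. t=1 → R at (9,8); v=(-3,-1)
4. t=3 → L at (0,5); v=(3,-1)
5. t=3 → R at (9,2); v=(-3,-1)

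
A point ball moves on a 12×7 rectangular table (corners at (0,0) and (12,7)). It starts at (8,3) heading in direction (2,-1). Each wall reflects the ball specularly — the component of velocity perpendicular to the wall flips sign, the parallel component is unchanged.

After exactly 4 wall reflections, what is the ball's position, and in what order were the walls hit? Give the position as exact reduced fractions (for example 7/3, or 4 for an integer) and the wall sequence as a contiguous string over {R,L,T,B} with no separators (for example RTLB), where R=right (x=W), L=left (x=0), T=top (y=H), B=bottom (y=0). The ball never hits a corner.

Final position: (4,7)
Wall sequence: RBLT

1. t=2 → R at (12,1); v=(-2,-1)
2. t=1 → B at (10,0); v=(-2,1)
3. t=5 → L at (0,5); v=(2,1)
4. t=2 → T at (4,7); v=(2,-1)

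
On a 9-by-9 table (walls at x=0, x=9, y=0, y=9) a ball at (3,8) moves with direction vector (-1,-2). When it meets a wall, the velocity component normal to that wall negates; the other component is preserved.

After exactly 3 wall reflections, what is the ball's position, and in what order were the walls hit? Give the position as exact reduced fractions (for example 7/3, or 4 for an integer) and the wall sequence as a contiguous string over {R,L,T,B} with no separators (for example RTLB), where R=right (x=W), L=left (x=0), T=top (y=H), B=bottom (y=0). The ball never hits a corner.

1. t=3 → L at (0,2); v=(1,-2)
2. t=1 → B at (1,0); v=(1,2)
3. t=9/2 → T at (11/2,9); v=(1,-2)

Final position: (11/2,9)
Wall sequence: LBT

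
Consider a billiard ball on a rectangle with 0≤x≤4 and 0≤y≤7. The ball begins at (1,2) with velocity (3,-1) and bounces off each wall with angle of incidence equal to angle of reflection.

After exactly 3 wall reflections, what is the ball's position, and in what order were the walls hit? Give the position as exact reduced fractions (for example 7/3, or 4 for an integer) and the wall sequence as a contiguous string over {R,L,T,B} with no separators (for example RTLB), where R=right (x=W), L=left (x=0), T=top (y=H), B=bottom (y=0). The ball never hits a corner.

Final position: (0,1/3)
Wall sequence: RBL

1. t=1 → R at (4,1); v=(-3,-1)
2. t=1 → B at (1,0); v=(-3,1)
3. t=1/3 → L at (0,1/3); v=(3,1)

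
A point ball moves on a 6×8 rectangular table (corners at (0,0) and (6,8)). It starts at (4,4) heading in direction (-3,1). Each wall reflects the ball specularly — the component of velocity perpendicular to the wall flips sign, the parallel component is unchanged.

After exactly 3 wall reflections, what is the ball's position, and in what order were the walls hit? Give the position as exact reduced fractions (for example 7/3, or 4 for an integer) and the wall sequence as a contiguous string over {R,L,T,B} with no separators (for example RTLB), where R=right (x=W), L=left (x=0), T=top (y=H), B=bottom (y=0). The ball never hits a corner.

1. t=4/3 → L at (0,16/3); v=(3,1)
2. t=2 → R at (6,22/3); v=(-3,1)
3. t=2/3 → T at (4,8); v=(-3,-1)

Final position: (4,8)
Wall sequence: LRT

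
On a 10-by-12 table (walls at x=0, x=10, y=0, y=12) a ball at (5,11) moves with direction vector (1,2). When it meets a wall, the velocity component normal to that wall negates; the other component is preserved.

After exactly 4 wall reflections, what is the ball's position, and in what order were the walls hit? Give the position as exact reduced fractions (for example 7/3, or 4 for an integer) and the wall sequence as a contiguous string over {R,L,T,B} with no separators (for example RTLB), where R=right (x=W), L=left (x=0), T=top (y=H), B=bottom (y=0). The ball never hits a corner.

1. t=1/2 → T at (11/2,12); v=(1,-2)
2. t=9/2 → R at (10,3); v=(-1,-2)
3. t=3/2 → B at (17/2,0); v=(-1,2)
4. t=6 → T at (5/2,12); v=(-1,-2)

Final position: (5/2,12)
Wall sequence: TRBT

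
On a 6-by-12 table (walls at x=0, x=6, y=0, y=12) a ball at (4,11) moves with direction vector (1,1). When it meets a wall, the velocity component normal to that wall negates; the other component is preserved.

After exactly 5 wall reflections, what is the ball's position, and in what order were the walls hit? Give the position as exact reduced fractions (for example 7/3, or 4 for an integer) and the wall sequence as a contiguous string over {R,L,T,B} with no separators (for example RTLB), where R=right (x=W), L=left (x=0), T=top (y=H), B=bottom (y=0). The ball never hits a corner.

Final position: (6,1)
Wall sequence: TRLBR

1. t=1 → T at (5,12); v=(1,-1)
2. t=1 → R at (6,11); v=(-1,-1)
3. t=6 → L at (0,5); v=(1,-1)
4. t=5 → B at (5,0); v=(1,1)
5. t=1 → R at (6,1); v=(-1,1)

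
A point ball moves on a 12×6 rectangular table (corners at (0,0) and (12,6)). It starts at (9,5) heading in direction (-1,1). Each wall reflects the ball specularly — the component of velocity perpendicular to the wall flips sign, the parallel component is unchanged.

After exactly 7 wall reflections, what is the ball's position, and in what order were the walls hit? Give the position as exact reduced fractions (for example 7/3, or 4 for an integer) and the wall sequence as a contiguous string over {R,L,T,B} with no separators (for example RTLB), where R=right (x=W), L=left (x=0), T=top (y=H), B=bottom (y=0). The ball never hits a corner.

1. t=1 → T at (8,6); v=(-1,-1)
2. t=6 → B at (2,0); v=(-1,1)
3. t=2 → L at (0,2); v=(1,1)
4. t=4 → T at (4,6); v=(1,-1)
5. t=6 → B at (10,0); v=(1,1)
6. t=2 → R at (12,2); v=(-1,1)
7. t=4 → T at (8,6); v=(-1,-1)

Final position: (8,6)
Wall sequence: TBLTBRT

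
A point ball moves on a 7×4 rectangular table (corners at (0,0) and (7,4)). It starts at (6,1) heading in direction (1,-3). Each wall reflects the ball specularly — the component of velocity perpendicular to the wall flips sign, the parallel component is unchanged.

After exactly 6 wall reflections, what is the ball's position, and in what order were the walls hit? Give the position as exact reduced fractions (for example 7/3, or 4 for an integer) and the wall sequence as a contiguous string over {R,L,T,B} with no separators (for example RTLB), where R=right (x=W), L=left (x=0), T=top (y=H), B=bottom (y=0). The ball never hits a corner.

Final position: (7/3,0)
Wall sequence: BRTBTB

1. t=1/3 → B at (19/3,0); v=(1,3)
2. t=2/3 → R at (7,2); v=(-1,3)
3. t=2/3 → T at (19/3,4); v=(-1,-3)
4. t=4/3 → B at (5,0); v=(-1,3)
5. t=4/3 → T at (11/3,4); v=(-1,-3)
6. t=4/3 → B at (7/3,0); v=(-1,3)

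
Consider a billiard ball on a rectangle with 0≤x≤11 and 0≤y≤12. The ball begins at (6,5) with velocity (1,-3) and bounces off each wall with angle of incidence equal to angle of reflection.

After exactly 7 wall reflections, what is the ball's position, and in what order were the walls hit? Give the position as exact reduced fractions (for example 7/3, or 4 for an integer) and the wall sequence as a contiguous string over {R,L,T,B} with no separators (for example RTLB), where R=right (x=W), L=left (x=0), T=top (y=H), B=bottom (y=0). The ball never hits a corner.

Final position: (5/3,0)
Wall sequence: BRTBTLB

1. t=5/3 → B at (23/3,0); v=(1,3)
2. t=10/3 → R at (11,10); v=(-1,3)
3. t=2/3 → T at (31/3,12); v=(-1,-3)
4. t=4 → B at (19/3,0); v=(-1,3)
5. t=4 → T at (7/3,12); v=(-1,-3)
6. t=7/3 → L at (0,5); v=(1,-3)
7. t=5/3 → B at (5/3,0); v=(1,3)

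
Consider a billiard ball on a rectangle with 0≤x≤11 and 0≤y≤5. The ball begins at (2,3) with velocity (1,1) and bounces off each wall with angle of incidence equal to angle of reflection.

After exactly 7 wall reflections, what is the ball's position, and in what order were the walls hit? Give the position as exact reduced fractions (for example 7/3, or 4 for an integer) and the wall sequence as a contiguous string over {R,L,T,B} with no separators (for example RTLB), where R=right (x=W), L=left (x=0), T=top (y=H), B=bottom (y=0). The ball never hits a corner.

Final position: (2,5)
Wall sequence: TBRTBLT

1. t=2 → T at (4,5); v=(1,-1)
2. t=5 → B at (9,0); v=(1,1)
3. t=2 → R at (11,2); v=(-1,1)
4. t=3 → T at (8,5); v=(-1,-1)
5. t=5 → B at (3,0); v=(-1,1)
6. t=3 → L at (0,3); v=(1,1)
7. t=2 → T at (2,5); v=(1,-1)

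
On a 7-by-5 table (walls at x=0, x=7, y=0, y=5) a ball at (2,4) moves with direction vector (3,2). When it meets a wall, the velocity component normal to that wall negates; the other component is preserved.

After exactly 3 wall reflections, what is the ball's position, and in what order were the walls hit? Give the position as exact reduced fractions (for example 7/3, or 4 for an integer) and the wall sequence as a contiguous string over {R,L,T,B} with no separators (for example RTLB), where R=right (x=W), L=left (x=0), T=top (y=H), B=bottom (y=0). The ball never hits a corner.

Final position: (3,0)
Wall sequence: TRB

1. t=1/2 → T at (7/2,5); v=(3,-2)
2. t=7/6 → R at (7,8/3); v=(-3,-2)
3. t=4/3 → B at (3,0); v=(-3,2)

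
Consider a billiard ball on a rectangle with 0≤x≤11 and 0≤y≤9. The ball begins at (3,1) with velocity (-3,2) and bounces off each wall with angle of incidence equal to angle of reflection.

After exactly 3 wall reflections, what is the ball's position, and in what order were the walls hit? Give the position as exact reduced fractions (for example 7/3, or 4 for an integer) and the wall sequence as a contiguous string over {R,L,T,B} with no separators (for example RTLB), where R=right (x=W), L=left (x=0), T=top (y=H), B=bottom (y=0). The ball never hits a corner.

Final position: (11,23/3)
Wall sequence: LTR

1. t=1 → L at (0,3); v=(3,2)
2. t=3 → T at (9,9); v=(3,-2)
3. t=2/3 → R at (11,23/3); v=(-3,-2)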